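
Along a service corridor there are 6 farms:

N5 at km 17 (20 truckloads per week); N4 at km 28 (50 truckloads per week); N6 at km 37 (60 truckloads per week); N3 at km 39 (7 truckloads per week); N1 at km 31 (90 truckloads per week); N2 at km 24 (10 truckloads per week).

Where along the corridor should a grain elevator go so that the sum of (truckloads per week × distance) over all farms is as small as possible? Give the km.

For a sum of weighted absolute distances on a line, the optimum is the weighted median (not the mean). Total weight W = 237; half-weight = 118.5.
Sort by position and accumulate weight:
  km 17 (N5, w=20) → cum 20
  km 24 (N2, w=10) → cum 30
  km 28 (N4, w=50) → cum 80
  km 31 (N1, w=90) → cum 170  ≥ 118.5 → median here
  km 37 (N6, w=60) → cum 230
  km 39 (N3, w=7) → cum 237
Optimal location: km 31.

x = 31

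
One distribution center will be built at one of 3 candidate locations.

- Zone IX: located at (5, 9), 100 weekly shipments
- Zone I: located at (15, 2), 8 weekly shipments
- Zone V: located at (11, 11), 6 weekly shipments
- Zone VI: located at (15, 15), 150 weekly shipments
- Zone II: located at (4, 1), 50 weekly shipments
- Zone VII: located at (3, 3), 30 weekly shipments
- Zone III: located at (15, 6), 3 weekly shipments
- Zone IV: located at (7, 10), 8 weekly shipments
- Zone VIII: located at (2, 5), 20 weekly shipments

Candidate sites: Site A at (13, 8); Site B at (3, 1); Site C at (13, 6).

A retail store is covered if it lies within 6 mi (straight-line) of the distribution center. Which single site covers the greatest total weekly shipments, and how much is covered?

Site B, covering 100

Coverage radius r = 6 mi; a point is covered iff (Δx)²+(Δy)² ≤ 6² = 36.
  Site A (13, 8): covers {Zone V, Zone III} → 9
  Site B (3, 1): covers {Zone II, Zone VII, Zone VIII} → 100
  Site C (13, 6): covers {Zone I, Zone V, Zone III} → 17
Maximum coverage at Site B: 100 weekly shipments.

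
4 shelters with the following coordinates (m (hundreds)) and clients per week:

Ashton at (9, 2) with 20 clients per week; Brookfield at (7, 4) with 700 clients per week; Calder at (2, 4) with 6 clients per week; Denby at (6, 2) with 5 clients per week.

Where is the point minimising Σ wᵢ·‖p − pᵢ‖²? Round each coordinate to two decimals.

(7.01, 3.93)

The minimiser of Σwᵢ‖p−pᵢ‖² is the weighted centroid p* = (Σwᵢpᵢ)/(Σwᵢ).
Σwᵢ = 731.
Σwᵢxᵢ = 20·9 + 700·7 + 6·2 + 5·6 = 5122.
Σwᵢyᵢ = 20·2 + 700·4 + 6·4 + 5·2 = 2874.
x* = 5122/731 = 7.01, y* = 2874/731 = 3.93.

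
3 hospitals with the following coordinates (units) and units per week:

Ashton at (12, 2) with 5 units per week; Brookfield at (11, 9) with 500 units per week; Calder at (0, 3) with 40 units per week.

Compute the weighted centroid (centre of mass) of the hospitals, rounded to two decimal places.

(10.20, 8.50)

The minimiser of Σwᵢ‖p−pᵢ‖² is the weighted centroid p* = (Σwᵢpᵢ)/(Σwᵢ).
Σwᵢ = 545.
Σwᵢxᵢ = 5·12 + 500·11 + 40·0 = 5560.
Σwᵢyᵢ = 5·2 + 500·9 + 40·3 = 4630.
x* = 5560/545 = 10.20, y* = 4630/545 = 8.50.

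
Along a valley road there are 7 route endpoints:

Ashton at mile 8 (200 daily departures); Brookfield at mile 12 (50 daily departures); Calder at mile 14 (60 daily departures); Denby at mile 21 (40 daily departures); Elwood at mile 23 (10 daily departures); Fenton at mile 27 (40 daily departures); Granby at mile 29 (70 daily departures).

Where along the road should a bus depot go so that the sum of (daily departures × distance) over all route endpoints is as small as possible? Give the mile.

For a sum of weighted absolute distances on a line, the optimum is the weighted median (not the mean). Total weight W = 470; half-weight = 235.
Sort by position and accumulate weight:
  mile 8 (Ashton, w=200) → cum 200
  mile 12 (Brookfield, w=50) → cum 250  ≥ 235 → median here
  mile 14 (Calder, w=60) → cum 310
  mile 21 (Denby, w=40) → cum 350
  mile 23 (Elwood, w=10) → cum 360
  mile 27 (Fenton, w=40) → cum 400
  mile 29 (Granby, w=70) → cum 470
Optimal location: mile 12.

x = 12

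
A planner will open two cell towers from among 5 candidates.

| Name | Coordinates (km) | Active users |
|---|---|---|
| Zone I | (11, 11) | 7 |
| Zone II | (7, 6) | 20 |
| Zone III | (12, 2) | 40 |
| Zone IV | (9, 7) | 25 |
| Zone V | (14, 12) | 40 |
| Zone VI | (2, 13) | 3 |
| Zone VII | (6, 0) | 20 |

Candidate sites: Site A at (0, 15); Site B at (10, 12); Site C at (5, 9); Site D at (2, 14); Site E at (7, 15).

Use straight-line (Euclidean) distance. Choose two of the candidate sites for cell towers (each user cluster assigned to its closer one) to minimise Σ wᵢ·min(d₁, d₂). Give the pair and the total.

{Site B, Site C}, total 945.9

Evaluate every pair (each demand assigned to the nearer of the two):
  {Site B, Site C}: total = 945.9
  {Site B, Site D}: total = 1095.4
  {Site A, Site B}: total = 1100.9
  {Site B, Site E}: total = 1108.6
  {Site C, Site E}: total = 1120.2
  {Site C, Site D}: total = 1187.7
  {Site A, Site C}: total = 1193.2
  {Site D, Site E}: total = 1581.7
  {Site A, Site E}: total = 1596.7
  {Site A, Site D}: total = 1908.2
Best pair: {Site B, Site C} with total 945.9.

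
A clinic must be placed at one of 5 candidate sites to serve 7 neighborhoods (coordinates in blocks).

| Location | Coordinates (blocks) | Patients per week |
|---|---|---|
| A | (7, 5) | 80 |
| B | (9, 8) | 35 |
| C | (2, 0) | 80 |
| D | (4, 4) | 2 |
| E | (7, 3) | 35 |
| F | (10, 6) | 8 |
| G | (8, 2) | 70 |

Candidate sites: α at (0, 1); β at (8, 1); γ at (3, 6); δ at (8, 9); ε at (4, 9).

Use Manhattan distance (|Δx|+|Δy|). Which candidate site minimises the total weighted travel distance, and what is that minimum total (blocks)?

β, total 1485 blocks

Total weighted distance at each candidate:
  α (0, 1): total = 2759
  β (8, 1): total = 1485
  γ (3, 6): total = 2177
  δ (8, 9): total = 2463
  ε (4, 9): total = 2817
Minimum is at β with total 1485 blocks.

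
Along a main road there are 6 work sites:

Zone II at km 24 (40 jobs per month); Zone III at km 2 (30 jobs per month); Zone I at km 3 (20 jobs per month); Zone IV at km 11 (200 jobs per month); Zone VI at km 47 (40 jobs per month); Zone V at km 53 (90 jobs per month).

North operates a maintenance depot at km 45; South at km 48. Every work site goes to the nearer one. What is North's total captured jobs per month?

The indifferent point is the midpoint (45+48)/2 = 46.5; work sites left of it (closer to North at 45) go to North, those right go to South.
  Zone III at 2 (w=30) → North
  Zone I at 3 (w=20) → North
  Zone IV at 11 (w=200) → North
  Zone II at 24 (w=40) → North
  Zone VI at 47 (w=40) → South
  Zone V at 53 (w=90) → South
North captures 290; South captures 130.

290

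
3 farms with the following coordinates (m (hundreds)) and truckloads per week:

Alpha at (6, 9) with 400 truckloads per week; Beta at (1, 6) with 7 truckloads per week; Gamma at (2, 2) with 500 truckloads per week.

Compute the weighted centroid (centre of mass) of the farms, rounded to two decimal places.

The minimiser of Σwᵢ‖p−pᵢ‖² is the weighted centroid p* = (Σwᵢpᵢ)/(Σwᵢ).
Σwᵢ = 907.
Σwᵢxᵢ = 400·6 + 7·1 + 500·2 = 3407.
Σwᵢyᵢ = 400·9 + 7·6 + 500·2 = 4642.
x* = 3407/907 = 3.76, y* = 4642/907 = 5.12.

(3.76, 5.12)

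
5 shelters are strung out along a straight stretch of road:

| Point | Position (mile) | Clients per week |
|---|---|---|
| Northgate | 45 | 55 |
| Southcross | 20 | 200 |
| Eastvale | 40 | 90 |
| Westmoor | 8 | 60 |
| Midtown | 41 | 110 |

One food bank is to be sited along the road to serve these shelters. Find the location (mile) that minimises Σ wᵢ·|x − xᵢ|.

x = 20

For a sum of weighted absolute distances on a line, the optimum is the weighted median (not the mean). Total weight W = 515; half-weight = 257.5.
Sort by position and accumulate weight:
  mile 8 (Westmoor, w=60) → cum 60
  mile 20 (Southcross, w=200) → cum 260  ≥ 257.5 → median here
  mile 40 (Eastvale, w=90) → cum 350
  mile 41 (Midtown, w=110) → cum 460
  mile 45 (Northgate, w=55) → cum 515
Optimal location: mile 20.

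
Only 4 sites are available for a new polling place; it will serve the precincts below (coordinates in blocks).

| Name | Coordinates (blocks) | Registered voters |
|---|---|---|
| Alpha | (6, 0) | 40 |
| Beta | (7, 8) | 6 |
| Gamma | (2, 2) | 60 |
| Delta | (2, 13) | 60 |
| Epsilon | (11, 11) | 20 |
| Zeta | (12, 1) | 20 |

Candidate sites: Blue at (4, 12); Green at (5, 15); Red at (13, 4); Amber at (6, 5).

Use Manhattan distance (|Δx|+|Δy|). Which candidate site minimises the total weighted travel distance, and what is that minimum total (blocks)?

Total weighted distance at each candidate:
  Blue (4, 12): total = 2042
  Green (5, 15): total = 2574
  Red (13, 4): total = 2740
  Amber (6, 5): total = 1784
Minimum is at Amber with total 1784 blocks.

Amber, total 1784 blocks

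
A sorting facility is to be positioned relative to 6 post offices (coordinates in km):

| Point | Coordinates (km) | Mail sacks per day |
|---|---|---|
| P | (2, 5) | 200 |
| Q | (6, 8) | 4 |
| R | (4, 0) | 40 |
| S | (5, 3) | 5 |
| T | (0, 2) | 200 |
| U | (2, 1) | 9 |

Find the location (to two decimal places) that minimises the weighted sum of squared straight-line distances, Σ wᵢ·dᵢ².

(1.37, 3.18)

The minimiser of Σwᵢ‖p−pᵢ‖² is the weighted centroid p* = (Σwᵢpᵢ)/(Σwᵢ).
Σwᵢ = 458.
Σwᵢxᵢ = 200·2 + 4·6 + 40·4 + 5·5 + 200·0 + 9·2 = 627.
Σwᵢyᵢ = 200·5 + 4·8 + 40·0 + 5·3 + 200·2 + 9·1 = 1456.
x* = 627/458 = 1.37, y* = 1456/458 = 3.18.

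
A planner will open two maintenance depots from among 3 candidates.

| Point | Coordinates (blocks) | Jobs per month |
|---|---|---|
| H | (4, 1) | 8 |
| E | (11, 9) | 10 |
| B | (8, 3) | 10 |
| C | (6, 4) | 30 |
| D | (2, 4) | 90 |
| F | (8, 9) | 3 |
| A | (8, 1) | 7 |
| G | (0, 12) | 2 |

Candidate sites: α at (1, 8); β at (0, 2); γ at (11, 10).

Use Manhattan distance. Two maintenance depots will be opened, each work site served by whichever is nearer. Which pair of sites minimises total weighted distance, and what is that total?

{β, γ}, total 835

Evaluate every pair (each demand assigned to the nearer of the two):
  {β, γ}: total = 835
  {α, β}: total = 937
  {α, γ}: total = 1016
Best pair: {β, γ} with total 835.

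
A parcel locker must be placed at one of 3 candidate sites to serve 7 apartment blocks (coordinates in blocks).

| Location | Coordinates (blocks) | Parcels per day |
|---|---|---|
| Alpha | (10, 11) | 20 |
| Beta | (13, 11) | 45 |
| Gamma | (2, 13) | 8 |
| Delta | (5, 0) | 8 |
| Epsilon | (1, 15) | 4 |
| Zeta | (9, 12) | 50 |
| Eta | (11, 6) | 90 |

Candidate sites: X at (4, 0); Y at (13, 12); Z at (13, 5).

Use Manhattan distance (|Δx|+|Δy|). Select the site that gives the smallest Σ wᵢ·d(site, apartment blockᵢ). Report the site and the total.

Total weighted distance at each candidate:
  X (4, 0): total = 3460
  Y (13, 12): total = 1361
  Z (13, 5): total = 1614
Minimum is at Y with total 1361 blocks.

Y, total 1361 blocks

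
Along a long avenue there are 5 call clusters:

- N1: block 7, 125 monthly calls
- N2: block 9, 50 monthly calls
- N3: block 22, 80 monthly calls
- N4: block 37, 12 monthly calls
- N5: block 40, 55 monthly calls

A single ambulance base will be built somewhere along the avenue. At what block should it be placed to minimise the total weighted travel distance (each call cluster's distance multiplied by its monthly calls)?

For a sum of weighted absolute distances on a line, the optimum is the weighted median (not the mean). Total weight W = 322; half-weight = 161.
Sort by position and accumulate weight:
  block 7 (N1, w=125) → cum 125
  block 9 (N2, w=50) → cum 175  ≥ 161 → median here
  block 22 (N3, w=80) → cum 255
  block 37 (N4, w=12) → cum 267
  block 40 (N5, w=55) → cum 322
Optimal location: block 9.

x = 9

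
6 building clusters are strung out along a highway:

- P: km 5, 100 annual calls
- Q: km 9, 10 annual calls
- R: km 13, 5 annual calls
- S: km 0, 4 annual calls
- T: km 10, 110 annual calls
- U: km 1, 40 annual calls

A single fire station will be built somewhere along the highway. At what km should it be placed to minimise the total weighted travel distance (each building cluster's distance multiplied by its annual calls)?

For a sum of weighted absolute distances on a line, the optimum is the weighted median (not the mean). Total weight W = 269; half-weight = 134.5.
Sort by position and accumulate weight:
  km 0 (S, w=4) → cum 4
  km 1 (U, w=40) → cum 44
  km 5 (P, w=100) → cum 144  ≥ 134.5 → median here
  km 9 (Q, w=10) → cum 154
  km 10 (T, w=110) → cum 264
  km 13 (R, w=5) → cum 269
Optimal location: km 5.

x = 5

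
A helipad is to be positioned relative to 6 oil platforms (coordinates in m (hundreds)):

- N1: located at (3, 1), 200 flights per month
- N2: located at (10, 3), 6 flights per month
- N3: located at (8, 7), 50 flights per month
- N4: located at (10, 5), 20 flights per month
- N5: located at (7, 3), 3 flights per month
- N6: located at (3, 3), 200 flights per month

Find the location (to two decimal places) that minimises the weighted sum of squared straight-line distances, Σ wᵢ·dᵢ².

The minimiser of Σwᵢ‖p−pᵢ‖² is the weighted centroid p* = (Σwᵢpᵢ)/(Σwᵢ).
Σwᵢ = 479.
Σwᵢxᵢ = 200·3 + 6·10 + 50·8 + 20·10 + 3·7 + 200·3 = 1881.
Σwᵢyᵢ = 200·1 + 6·3 + 50·7 + 20·5 + 3·3 + 200·3 = 1277.
x* = 1881/479 = 3.93, y* = 1277/479 = 2.67.

(3.93, 2.67)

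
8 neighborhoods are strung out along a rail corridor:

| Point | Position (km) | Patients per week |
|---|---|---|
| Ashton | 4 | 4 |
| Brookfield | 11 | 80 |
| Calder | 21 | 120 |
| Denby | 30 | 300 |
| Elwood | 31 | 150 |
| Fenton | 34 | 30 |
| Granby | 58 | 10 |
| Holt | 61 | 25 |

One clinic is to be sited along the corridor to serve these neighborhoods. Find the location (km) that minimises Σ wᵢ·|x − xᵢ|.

x = 30

For a sum of weighted absolute distances on a line, the optimum is the weighted median (not the mean). Total weight W = 719; half-weight = 359.5.
Sort by position and accumulate weight:
  km 4 (Ashton, w=4) → cum 4
  km 11 (Brookfield, w=80) → cum 84
  km 21 (Calder, w=120) → cum 204
  km 30 (Denby, w=300) → cum 504  ≥ 359.5 → median here
  km 31 (Elwood, w=150) → cum 654
  km 34 (Fenton, w=30) → cum 684
  km 58 (Granby, w=10) → cum 694
  km 61 (Holt, w=25) → cum 719
Optimal location: km 30.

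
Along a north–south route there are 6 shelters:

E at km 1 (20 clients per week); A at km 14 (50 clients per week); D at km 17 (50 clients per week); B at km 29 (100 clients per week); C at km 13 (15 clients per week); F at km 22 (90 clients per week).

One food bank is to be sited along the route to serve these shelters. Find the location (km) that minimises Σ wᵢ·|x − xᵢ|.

x = 22

For a sum of weighted absolute distances on a line, the optimum is the weighted median (not the mean). Total weight W = 325; half-weight = 162.5.
Sort by position and accumulate weight:
  km 1 (E, w=20) → cum 20
  km 13 (C, w=15) → cum 35
  km 14 (A, w=50) → cum 85
  km 17 (D, w=50) → cum 135
  km 22 (F, w=90) → cum 225  ≥ 162.5 → median here
  km 29 (B, w=100) → cum 325
Optimal location: km 22.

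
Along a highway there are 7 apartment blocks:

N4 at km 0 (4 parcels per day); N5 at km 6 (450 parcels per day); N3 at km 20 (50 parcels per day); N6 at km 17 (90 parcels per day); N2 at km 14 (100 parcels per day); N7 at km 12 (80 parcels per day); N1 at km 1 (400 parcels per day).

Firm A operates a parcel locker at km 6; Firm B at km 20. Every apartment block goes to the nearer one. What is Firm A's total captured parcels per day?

The indifferent point is the midpoint (6+20)/2 = 13; apartment blocks left of it (closer to Firm A at 6) go to Firm A, those right go to Firm B.
  N4 at 0 (w=4) → Firm A
  N1 at 1 (w=400) → Firm A
  N5 at 6 (w=450) → Firm A
  N7 at 12 (w=80) → Firm A
  N2 at 14 (w=100) → Firm B
  N6 at 17 (w=90) → Firm B
  N3 at 20 (w=50) → Firm B
Firm A captures 934; Firm B captures 240.

934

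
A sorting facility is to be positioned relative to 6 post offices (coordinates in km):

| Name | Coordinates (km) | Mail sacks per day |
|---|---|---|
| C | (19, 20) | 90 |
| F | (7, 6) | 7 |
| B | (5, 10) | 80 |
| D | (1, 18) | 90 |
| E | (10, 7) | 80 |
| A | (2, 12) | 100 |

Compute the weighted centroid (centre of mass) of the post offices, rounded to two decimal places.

(7.27, 13.47)

The minimiser of Σwᵢ‖p−pᵢ‖² is the weighted centroid p* = (Σwᵢpᵢ)/(Σwᵢ).
Σwᵢ = 447.
Σwᵢxᵢ = 90·19 + 7·7 + 80·5 + 90·1 + 80·10 + 100·2 = 3249.
Σwᵢyᵢ = 90·20 + 7·6 + 80·10 + 90·18 + 80·7 + 100·12 = 6022.
x* = 3249/447 = 7.27, y* = 6022/447 = 13.47.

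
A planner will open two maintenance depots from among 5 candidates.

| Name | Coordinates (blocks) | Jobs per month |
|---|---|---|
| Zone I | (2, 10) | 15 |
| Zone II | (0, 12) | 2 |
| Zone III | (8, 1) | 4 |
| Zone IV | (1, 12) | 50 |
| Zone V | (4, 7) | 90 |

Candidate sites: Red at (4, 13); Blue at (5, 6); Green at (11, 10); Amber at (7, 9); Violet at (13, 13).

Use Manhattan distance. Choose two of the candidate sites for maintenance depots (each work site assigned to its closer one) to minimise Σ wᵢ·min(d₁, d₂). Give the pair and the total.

{Red, Blue}, total 497

Evaluate every pair (each demand assigned to the nearer of the two):
  {Red, Blue}: total = 497
  {Red, Amber}: total = 771
  {Blue, Amber}: total = 772
  {Blue, Green}: total = 839
  {Blue, Violet}: total = 839
  {Red, Green}: total = 873
  {Red, Violet}: total = 889
  {Green, Amber}: total = 1046
  {Amber, Violet}: total = 1046
  {Green, Violet}: total = 1709
Best pair: {Red, Blue} with total 497.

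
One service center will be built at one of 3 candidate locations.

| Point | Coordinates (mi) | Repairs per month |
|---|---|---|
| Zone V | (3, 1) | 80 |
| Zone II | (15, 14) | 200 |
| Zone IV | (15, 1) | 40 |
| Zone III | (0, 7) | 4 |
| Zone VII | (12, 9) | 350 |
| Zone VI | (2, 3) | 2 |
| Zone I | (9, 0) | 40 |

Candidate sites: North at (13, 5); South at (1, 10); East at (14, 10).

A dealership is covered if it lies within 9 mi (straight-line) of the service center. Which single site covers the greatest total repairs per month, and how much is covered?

Coverage radius r = 9 mi; a point is covered iff (Δx)²+(Δy)² ≤ 9² = 81.
  North (13, 5): covers {Zone IV, Zone VII, Zone I} → 430
  South (1, 10): covers {Zone III, Zone VI} → 6
  East (14, 10): covers {Zone II, Zone VII} → 550
Maximum coverage at East: 550 repairs per month.

East, covering 550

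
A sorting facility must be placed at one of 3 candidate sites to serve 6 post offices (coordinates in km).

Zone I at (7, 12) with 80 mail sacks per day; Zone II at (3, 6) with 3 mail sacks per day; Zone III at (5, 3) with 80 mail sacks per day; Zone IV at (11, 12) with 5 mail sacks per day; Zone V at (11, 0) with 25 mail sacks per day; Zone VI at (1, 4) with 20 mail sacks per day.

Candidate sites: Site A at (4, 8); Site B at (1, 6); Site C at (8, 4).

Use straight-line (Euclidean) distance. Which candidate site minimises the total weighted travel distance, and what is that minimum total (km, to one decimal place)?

Total weighted distance at each candidate:
  Site A (4, 8): total = 1220.7
  Site B (1, 6): total = 1474.7
  Site C (8, 4): total = 1221.8
Minimum is at Site A with total 1220.7 km.

Site A, total 1220.7 km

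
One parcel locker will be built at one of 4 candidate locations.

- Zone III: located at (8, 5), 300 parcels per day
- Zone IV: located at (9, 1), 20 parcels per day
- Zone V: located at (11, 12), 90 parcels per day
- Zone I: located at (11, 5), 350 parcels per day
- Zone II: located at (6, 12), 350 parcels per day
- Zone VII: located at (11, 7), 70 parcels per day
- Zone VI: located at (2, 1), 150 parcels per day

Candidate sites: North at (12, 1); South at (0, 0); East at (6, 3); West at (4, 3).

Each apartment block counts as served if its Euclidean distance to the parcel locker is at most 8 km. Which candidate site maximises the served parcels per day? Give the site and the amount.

Coverage radius r = 8 km; a point is covered iff (Δx)²+(Δy)² ≤ 8² = 64.
  North (12, 1): covers {Zone III, Zone IV, Zone I, Zone VII} → 740
  South (0, 0): covers {Zone VI} → 150
  East (6, 3): covers {Zone III, Zone IV, Zone I, Zone VII, Zone VI} → 890
  West (4, 3): covers {Zone III, Zone IV, Zone I, Zone VI} → 820
Maximum coverage at East: 890 parcels per day.

East, covering 890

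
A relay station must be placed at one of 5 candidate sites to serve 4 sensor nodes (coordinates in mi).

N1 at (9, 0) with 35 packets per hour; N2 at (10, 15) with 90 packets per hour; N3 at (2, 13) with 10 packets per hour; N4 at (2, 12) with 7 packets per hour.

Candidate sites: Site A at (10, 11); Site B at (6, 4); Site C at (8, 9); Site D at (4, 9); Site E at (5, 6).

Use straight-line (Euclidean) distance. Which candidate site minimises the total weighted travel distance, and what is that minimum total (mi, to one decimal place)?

Total weighted distance at each candidate:
  Site A (10, 11): total = 885.5
  Site B (6, 4): total = 1389.5
  Site C (8, 9): total = 1005.2
  Site D (4, 9): total = 1194.0
  Site E (5, 6): total = 1302.1
Minimum is at Site A with total 885.5 mi.

Site A, total 885.5 mi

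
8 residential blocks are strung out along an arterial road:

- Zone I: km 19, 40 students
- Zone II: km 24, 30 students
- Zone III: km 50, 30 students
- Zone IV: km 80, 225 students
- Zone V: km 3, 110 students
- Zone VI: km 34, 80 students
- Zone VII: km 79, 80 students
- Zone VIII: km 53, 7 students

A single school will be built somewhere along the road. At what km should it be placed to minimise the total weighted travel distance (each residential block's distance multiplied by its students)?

For a sum of weighted absolute distances on a line, the optimum is the weighted median (not the mean). Total weight W = 602; half-weight = 301.
Sort by position and accumulate weight:
  km 3 (Zone V, w=110) → cum 110
  km 19 (Zone I, w=40) → cum 150
  km 24 (Zone II, w=30) → cum 180
  km 34 (Zone VI, w=80) → cum 260
  km 50 (Zone III, w=30) → cum 290
  km 53 (Zone VIII, w=7) → cum 297
  km 79 (Zone VII, w=80) → cum 377  ≥ 301 → median here
  km 80 (Zone IV, w=225) → cum 602
Optimal location: km 79.

x = 79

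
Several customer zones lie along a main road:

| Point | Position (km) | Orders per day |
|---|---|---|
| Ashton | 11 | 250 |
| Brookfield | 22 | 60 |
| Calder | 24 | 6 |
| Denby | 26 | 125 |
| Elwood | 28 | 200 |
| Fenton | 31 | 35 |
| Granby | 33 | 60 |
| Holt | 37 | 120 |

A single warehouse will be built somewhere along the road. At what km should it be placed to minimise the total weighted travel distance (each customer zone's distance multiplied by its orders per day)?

x = 26

For a sum of weighted absolute distances on a line, the optimum is the weighted median (not the mean). Total weight W = 856; half-weight = 428.
Sort by position and accumulate weight:
  km 11 (Ashton, w=250) → cum 250
  km 22 (Brookfield, w=60) → cum 310
  km 24 (Calder, w=6) → cum 316
  km 26 (Denby, w=125) → cum 441  ≥ 428 → median here
  km 28 (Elwood, w=200) → cum 641
  km 31 (Fenton, w=35) → cum 676
  km 33 (Granby, w=60) → cum 736
  km 37 (Holt, w=120) → cum 856
Optimal location: km 26.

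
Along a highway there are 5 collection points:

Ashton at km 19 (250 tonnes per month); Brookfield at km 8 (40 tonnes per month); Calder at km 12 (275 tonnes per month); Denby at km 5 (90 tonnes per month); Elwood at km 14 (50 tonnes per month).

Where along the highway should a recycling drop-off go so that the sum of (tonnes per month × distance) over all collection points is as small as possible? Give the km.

x = 12

For a sum of weighted absolute distances on a line, the optimum is the weighted median (not the mean). Total weight W = 705; half-weight = 352.5.
Sort by position and accumulate weight:
  km 5 (Denby, w=90) → cum 90
  km 8 (Brookfield, w=40) → cum 130
  km 12 (Calder, w=275) → cum 405  ≥ 352.5 → median here
  km 14 (Elwood, w=50) → cum 455
  km 19 (Ashton, w=250) → cum 705
Optimal location: km 12.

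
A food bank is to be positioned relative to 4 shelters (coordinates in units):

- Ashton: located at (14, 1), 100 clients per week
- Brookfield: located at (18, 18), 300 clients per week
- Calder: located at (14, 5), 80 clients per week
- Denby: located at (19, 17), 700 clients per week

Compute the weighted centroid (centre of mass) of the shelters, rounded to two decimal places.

(17.98, 15.08)

The minimiser of Σwᵢ‖p−pᵢ‖² is the weighted centroid p* = (Σwᵢpᵢ)/(Σwᵢ).
Σwᵢ = 1180.
Σwᵢxᵢ = 100·14 + 300·18 + 80·14 + 700·19 = 21220.
Σwᵢyᵢ = 100·1 + 300·18 + 80·5 + 700·17 = 17800.
x* = 21220/1180 = 17.98, y* = 17800/1180 = 15.08.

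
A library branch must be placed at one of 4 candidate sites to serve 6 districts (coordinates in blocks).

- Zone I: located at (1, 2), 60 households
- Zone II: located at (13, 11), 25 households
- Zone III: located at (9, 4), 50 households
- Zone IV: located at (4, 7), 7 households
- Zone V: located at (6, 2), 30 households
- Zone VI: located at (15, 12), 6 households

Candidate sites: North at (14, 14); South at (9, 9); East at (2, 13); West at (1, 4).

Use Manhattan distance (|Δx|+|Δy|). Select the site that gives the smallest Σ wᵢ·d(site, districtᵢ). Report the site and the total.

West, total 1379 blocks

Total weighted distance at each candidate:
  North (14, 14): total = 3087
  South (9, 9): total = 1703
  East (2, 13): total = 2435
  West (1, 4): total = 1379
Minimum is at West with total 1379 blocks.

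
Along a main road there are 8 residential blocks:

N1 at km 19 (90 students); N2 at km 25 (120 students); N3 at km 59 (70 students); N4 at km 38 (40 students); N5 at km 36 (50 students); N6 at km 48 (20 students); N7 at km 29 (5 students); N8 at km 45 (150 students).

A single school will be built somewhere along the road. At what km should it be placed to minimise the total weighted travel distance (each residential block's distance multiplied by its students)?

For a sum of weighted absolute distances on a line, the optimum is the weighted median (not the mean). Total weight W = 545; half-weight = 272.5.
Sort by position and accumulate weight:
  km 19 (N1, w=90) → cum 90
  km 25 (N2, w=120) → cum 210
  km 29 (N7, w=5) → cum 215
  km 36 (N5, w=50) → cum 265
  km 38 (N4, w=40) → cum 305  ≥ 272.5 → median here
  km 45 (N8, w=150) → cum 455
  km 48 (N6, w=20) → cum 475
  km 59 (N3, w=70) → cum 545
Optimal location: km 38.

x = 38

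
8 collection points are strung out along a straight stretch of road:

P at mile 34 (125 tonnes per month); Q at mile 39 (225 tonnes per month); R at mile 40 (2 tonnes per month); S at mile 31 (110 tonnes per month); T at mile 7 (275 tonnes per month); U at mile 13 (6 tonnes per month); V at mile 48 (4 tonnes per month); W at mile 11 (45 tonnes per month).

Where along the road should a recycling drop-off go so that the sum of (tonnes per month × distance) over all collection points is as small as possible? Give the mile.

x = 31

For a sum of weighted absolute distances on a line, the optimum is the weighted median (not the mean). Total weight W = 792; half-weight = 396.
Sort by position and accumulate weight:
  mile 7 (T, w=275) → cum 275
  mile 11 (W, w=45) → cum 320
  mile 13 (U, w=6) → cum 326
  mile 31 (S, w=110) → cum 436  ≥ 396 → median here
  mile 34 (P, w=125) → cum 561
  mile 39 (Q, w=225) → cum 786
  mile 40 (R, w=2) → cum 788
  mile 48 (V, w=4) → cum 792
Optimal location: mile 31.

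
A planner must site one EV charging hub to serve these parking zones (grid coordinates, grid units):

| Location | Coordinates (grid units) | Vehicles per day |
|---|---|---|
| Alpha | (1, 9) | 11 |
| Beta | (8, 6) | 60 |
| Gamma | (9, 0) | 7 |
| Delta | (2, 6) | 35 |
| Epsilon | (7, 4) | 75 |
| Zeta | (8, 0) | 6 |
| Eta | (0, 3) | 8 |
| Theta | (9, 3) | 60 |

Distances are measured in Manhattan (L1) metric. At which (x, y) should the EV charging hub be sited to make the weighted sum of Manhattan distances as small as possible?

Manhattan distance separates: Σwᵢ(|x−xᵢ|+|y−yᵢ|) = Σwᵢ|x−xᵢ| + Σwᵢ|y−yᵢ|, so x and y are optimised independently as 1-D weighted medians.
Total weight W = 262; half = 131.
x-coordinate, sorted with cumulative weight:
  x=0 (Eta, w=8) cum 8
  x=1 (Alpha, w=11) cum 19
  x=2 (Delta, w=35) cum 54
  x=7 (Epsilon, w=75) cum 129
  x=8 (Beta, w=60) cum 189  ← median
  x=8 (Zeta, w=6) cum 195
  x=9 (Gamma, w=7) cum 202
  x=9 (Theta, w=60) cum 262
⇒ x* = 8
y-coordinate, sorted with cumulative weight:
  y=0 (Gamma, w=7) cum 7
  y=0 (Zeta, w=6) cum 13
  y=3 (Eta, w=8) cum 21
  y=3 (Theta, w=60) cum 81
  y=4 (Epsilon, w=75) cum 156  ← median
  y=6 (Beta, w=60) cum 216
  y=6 (Delta, w=35) cum 251
  y=9 (Alpha, w=11) cum 262
⇒ y* = 4

(8, 4)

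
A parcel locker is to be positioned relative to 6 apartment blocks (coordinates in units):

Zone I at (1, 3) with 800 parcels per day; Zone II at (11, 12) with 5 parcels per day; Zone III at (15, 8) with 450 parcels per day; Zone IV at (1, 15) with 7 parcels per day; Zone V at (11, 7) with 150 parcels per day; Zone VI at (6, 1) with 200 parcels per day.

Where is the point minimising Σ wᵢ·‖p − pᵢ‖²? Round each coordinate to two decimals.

The minimiser of Σwᵢ‖p−pᵢ‖² is the weighted centroid p* = (Σwᵢpᵢ)/(Σwᵢ).
Σwᵢ = 1612.
Σwᵢxᵢ = 800·1 + 5·11 + 450·15 + 7·1 + 150·11 + 200·6 = 10462.
Σwᵢyᵢ = 800·3 + 5·12 + 450·8 + 7·15 + 150·7 + 200·1 = 7415.
x* = 10462/1612 = 6.49, y* = 7415/1612 = 4.60.

(6.49, 4.60)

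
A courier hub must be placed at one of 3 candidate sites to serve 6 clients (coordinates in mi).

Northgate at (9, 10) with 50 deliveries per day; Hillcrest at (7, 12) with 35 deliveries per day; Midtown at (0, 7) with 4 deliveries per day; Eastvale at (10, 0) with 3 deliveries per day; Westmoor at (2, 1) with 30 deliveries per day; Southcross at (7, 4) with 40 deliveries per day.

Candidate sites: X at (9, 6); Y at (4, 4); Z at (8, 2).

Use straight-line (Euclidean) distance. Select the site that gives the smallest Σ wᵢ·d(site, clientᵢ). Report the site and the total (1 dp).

Total weighted distance at each candidate:
  X (9, 6): total = 847.0
  Y (4, 4): total = 959.4
  Z (8, 2): total = 1073.0
Minimum is at X with total 847.0 mi.

X, total 847.0 mi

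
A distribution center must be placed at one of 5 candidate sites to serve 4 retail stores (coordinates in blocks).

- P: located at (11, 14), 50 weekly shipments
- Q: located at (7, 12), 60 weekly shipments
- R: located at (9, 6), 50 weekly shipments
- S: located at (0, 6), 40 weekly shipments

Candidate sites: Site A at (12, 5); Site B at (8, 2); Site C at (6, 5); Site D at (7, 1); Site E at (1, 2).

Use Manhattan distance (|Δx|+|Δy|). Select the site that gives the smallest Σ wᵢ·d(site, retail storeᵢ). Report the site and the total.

Site C, total 1660 blocks

Total weighted distance at each candidate:
  Site A (12, 5): total = 1940
  Site B (8, 2): total = 2140
  Site C (6, 5): total = 1660
  Site D (7, 1): total = 2340
  Site E (1, 2): total = 2860
Minimum is at Site C with total 1660 blocks.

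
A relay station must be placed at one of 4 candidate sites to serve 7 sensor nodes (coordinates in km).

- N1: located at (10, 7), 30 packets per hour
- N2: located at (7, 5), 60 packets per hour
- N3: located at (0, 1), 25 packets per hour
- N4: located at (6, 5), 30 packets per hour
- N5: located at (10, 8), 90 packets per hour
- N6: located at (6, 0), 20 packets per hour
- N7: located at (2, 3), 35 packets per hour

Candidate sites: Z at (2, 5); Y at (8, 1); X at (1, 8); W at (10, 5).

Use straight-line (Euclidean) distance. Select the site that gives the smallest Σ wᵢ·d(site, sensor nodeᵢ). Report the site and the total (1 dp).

Total weighted distance at each candidate:
  Z (2, 5): total = 1746.2
  Y (8, 1): total = 1692.6
  X (1, 8): total = 2203.0
  W (10, 5): total = 1315.9
Minimum is at W with total 1315.9 km.

W, total 1315.9 km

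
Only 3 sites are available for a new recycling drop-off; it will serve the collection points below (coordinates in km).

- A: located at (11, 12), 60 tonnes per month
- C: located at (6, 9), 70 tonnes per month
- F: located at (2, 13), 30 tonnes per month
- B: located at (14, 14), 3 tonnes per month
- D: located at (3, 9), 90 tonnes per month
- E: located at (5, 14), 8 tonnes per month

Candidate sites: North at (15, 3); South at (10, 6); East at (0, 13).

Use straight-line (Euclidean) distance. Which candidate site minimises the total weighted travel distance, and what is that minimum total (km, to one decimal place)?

Total weighted distance at each candidate:
  North (15, 3): total = 3199.7
  South (10, 6): total = 1821.6
  East (0, 13): total = 1760.4
Minimum is at East with total 1760.4 km.

East, total 1760.4 km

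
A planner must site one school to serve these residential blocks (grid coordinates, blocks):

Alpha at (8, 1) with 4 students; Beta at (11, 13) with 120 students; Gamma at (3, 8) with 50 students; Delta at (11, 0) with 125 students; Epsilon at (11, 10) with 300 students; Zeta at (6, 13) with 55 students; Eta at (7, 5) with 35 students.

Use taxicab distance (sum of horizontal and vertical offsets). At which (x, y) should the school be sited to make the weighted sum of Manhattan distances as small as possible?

(11, 10)

Manhattan distance separates: Σwᵢ(|x−xᵢ|+|y−yᵢ|) = Σwᵢ|x−xᵢ| + Σwᵢ|y−yᵢ|, so x and y are optimised independently as 1-D weighted medians.
Total weight W = 689; half = 344.5.
x-coordinate, sorted with cumulative weight:
  x=3 (Gamma, w=50) cum 50
  x=6 (Zeta, w=55) cum 105
  x=7 (Eta, w=35) cum 140
  x=8 (Alpha, w=4) cum 144
  x=11 (Beta, w=120) cum 264
  x=11 (Delta, w=125) cum 389  ← median
  x=11 (Epsilon, w=300) cum 689
⇒ x* = 11
y-coordinate, sorted with cumulative weight:
  y=0 (Delta, w=125) cum 125
  y=1 (Alpha, w=4) cum 129
  y=5 (Eta, w=35) cum 164
  y=8 (Gamma, w=50) cum 214
  y=10 (Epsilon, w=300) cum 514  ← median
  y=13 (Beta, w=120) cum 634
  y=13 (Zeta, w=55) cum 689
⇒ y* = 10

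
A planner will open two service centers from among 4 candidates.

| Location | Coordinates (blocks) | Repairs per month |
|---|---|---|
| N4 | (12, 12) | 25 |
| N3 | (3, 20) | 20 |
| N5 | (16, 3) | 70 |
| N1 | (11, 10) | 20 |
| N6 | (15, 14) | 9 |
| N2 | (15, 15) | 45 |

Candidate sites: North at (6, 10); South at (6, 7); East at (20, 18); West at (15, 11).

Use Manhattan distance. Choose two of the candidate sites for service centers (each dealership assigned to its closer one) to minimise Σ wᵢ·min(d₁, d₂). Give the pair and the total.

Evaluate every pair (each demand assigned to the nearer of the two):
  {North, West}: total = 1297
  {South, West}: total = 1357
  {East, West}: total = 1417
  {South, East}: total = 2176
  {North, East}: total = 2191
  {North, South}: total = 2287
Best pair: {North, West} with total 1297.

{North, West}, total 1297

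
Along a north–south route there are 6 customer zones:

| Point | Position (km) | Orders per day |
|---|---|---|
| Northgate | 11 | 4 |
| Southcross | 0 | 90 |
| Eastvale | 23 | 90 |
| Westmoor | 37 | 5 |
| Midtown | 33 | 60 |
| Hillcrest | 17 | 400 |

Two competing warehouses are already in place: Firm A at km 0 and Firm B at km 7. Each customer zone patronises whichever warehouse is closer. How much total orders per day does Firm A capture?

The indifferent point is the midpoint (0+7)/2 = 3.5; customer zones left of it (closer to Firm A at 0) go to Firm A, those right go to Firm B.
  Southcross at 0 (w=90) → Firm A
  Northgate at 11 (w=4) → Firm B
  Hillcrest at 17 (w=400) → Firm B
  Eastvale at 23 (w=90) → Firm B
  Midtown at 33 (w=60) → Firm B
  Westmoor at 37 (w=5) → Firm B
Firm A captures 90; Firm B captures 559.

90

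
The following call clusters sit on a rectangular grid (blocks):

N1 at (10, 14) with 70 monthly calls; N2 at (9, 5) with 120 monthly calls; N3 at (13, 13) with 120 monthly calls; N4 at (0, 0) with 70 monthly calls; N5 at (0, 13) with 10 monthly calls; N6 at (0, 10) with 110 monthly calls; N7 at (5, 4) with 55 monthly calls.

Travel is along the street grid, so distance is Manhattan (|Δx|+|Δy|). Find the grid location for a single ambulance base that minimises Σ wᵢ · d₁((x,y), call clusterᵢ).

Manhattan distance separates: Σwᵢ(|x−xᵢ|+|y−yᵢ|) = Σwᵢ|x−xᵢ| + Σwᵢ|y−yᵢ|, so x and y are optimised independently as 1-D weighted medians.
Total weight W = 555; half = 277.5.
x-coordinate, sorted with cumulative weight:
  x=0 (N4, w=70) cum 70
  x=0 (N5, w=10) cum 80
  x=0 (N6, w=110) cum 190
  x=5 (N7, w=55) cum 245
  x=9 (N2, w=120) cum 365  ← median
  x=10 (N1, w=70) cum 435
  x=13 (N3, w=120) cum 555
⇒ x* = 9
y-coordinate, sorted with cumulative weight:
  y=0 (N4, w=70) cum 70
  y=4 (N7, w=55) cum 125
  y=5 (N2, w=120) cum 245
  y=10 (N6, w=110) cum 355  ← median
  y=13 (N3, w=120) cum 475
  y=13 (N5, w=10) cum 485
  y=14 (N1, w=70) cum 555
⇒ y* = 10

(9, 10)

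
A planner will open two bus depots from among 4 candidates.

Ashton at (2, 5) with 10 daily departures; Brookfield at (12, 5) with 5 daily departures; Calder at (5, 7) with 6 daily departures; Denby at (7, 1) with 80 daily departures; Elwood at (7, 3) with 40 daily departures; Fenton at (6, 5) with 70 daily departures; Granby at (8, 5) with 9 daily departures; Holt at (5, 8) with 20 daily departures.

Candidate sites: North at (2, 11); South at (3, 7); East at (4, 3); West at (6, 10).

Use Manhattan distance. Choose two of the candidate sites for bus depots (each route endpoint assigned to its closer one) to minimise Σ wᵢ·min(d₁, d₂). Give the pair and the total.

{South, East}, total 1006

Evaluate every pair (each demand assigned to the nearer of the two):
  {South, East}: total = 1006
  {East, West}: total = 1028
  {North, East}: total = 1094
  {North, South}: total = 1690
  {South, West}: total = 1690
  {North, West}: total = 1732
Best pair: {South, East} with total 1006.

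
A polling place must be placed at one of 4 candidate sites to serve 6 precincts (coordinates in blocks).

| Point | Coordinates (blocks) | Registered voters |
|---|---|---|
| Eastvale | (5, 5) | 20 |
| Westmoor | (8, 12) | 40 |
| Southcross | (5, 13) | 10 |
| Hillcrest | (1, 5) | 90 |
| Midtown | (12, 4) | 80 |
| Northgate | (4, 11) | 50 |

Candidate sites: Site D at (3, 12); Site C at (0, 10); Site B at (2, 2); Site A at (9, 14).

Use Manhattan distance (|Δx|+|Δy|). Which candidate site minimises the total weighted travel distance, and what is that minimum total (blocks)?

Total weighted distance at each candidate:
  Site D (3, 12): total = 2680
  Site C (0, 10): total = 2910
  Site B (2, 2): total = 2770
  Site A (9, 14): total = 3400
Minimum is at Site D with total 2680 blocks.

Site D, total 2680 blocks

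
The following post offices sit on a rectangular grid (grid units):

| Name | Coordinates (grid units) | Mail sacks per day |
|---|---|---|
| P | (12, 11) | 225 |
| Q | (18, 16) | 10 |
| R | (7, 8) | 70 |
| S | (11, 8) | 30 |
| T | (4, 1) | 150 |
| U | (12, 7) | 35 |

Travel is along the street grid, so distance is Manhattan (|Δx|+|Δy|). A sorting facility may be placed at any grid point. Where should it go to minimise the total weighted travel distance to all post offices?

Manhattan distance separates: Σwᵢ(|x−xᵢ|+|y−yᵢ|) = Σwᵢ|x−xᵢ| + Σwᵢ|y−yᵢ|, so x and y are optimised independently as 1-D weighted medians.
Total weight W = 520; half = 260.
x-coordinate, sorted with cumulative weight:
  x=4 (T, w=150) cum 150
  x=7 (R, w=70) cum 220
  x=11 (S, w=30) cum 250
  x=12 (P, w=225) cum 475  ← median
  x=12 (U, w=35) cum 510
  x=18 (Q, w=10) cum 520
⇒ x* = 12
y-coordinate, sorted with cumulative weight:
  y=1 (T, w=150) cum 150
  y=7 (U, w=35) cum 185
  y=8 (R, w=70) cum 255
  y=8 (S, w=30) cum 285  ← median
  y=11 (P, w=225) cum 510
  y=16 (Q, w=10) cum 520
⇒ y* = 8

(12, 8)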